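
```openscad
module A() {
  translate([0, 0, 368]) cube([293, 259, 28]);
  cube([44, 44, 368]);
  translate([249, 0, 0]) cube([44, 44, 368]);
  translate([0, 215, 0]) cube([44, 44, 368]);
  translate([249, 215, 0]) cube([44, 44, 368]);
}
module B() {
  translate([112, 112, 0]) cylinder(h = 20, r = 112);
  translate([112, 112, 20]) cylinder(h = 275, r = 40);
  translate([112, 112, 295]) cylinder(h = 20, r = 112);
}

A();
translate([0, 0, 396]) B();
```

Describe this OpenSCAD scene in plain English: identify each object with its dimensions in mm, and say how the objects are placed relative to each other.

A is a four-legged stool. The seat is 293×259 mm, 28 mm thick, top at z = 396 mm. It stands on four square legs, each 44×44 mm in cross-section, from z = 0 to the seat underside, each flush with a corner of the seat.

B is a spool: two coaxial disc flanges of radius 112 mm and thickness 20 mm, joined by a core cylinder of radius 40 mm and height 275 mm. The lower flange rests on z = 0 and the three cylinders share a vertical axis.

The spool is on top of the stool.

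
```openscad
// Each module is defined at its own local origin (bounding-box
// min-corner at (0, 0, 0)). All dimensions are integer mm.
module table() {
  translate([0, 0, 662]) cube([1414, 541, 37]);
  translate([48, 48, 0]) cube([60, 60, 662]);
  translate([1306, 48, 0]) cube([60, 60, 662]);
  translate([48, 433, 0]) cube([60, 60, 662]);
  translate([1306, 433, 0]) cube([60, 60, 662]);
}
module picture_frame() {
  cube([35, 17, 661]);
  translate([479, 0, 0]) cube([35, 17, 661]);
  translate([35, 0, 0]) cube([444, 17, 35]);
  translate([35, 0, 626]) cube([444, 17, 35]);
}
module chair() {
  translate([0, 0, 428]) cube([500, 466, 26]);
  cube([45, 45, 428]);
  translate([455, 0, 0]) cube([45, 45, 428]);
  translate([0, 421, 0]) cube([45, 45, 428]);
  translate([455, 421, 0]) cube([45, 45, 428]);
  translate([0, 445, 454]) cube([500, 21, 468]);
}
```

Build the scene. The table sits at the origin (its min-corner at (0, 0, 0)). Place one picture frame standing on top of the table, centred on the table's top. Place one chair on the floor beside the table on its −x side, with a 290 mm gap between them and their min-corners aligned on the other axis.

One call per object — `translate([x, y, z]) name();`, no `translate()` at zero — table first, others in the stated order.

table();
translate([450, 262, 699]) picture_frame();
translate([-790, 0, 0]) chair();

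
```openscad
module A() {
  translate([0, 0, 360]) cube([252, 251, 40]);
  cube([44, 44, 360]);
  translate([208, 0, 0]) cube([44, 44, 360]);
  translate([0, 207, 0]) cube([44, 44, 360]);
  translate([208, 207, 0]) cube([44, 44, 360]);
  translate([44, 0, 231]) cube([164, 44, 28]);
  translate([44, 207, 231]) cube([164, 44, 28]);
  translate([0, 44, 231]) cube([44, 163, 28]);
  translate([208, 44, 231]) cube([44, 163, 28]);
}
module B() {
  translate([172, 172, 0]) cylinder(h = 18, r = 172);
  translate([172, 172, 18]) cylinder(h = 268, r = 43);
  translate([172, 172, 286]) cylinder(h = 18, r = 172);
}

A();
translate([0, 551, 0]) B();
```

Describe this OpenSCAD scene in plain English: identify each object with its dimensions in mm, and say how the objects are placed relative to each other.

A is a simple wooden stool: a rectangular seat 252 mm (x) by 251 mm (y), 40 mm thick, top face at z = 400 mm, on four square legs, each 44×44 mm in cross-section. The legs rest on z = 0, each flush with a corner of the seat. Four stretchers, 44 mm wide and 28 mm tall, connect adjacent legs with their undersides at z = 231 mm, each running between the inner faces of the legs it joins and aligned with the legs' outer faces on the other axis.

B is a spool: two coaxial disc flanges of radius 172 mm and thickness 18 mm, joined by a core cylinder of radius 43 mm and height 268 mm. The lower flange rests on z = 0 and the three cylinders share a vertical axis.

The spool is on the floor beside the stool on its +y side.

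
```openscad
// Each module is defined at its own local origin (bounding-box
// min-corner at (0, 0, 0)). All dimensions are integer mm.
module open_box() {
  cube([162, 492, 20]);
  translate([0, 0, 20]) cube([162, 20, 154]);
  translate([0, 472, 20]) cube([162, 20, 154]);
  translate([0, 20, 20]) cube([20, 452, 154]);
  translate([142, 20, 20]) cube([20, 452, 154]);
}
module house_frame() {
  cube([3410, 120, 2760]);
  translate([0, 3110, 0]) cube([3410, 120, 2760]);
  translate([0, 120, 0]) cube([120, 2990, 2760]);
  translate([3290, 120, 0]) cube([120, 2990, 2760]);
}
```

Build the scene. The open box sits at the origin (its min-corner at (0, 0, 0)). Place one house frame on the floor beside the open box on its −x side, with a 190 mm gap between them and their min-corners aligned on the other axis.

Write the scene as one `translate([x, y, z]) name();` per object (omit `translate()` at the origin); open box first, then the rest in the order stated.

open_box();
translate([-3600, 0, 0]) house_frame();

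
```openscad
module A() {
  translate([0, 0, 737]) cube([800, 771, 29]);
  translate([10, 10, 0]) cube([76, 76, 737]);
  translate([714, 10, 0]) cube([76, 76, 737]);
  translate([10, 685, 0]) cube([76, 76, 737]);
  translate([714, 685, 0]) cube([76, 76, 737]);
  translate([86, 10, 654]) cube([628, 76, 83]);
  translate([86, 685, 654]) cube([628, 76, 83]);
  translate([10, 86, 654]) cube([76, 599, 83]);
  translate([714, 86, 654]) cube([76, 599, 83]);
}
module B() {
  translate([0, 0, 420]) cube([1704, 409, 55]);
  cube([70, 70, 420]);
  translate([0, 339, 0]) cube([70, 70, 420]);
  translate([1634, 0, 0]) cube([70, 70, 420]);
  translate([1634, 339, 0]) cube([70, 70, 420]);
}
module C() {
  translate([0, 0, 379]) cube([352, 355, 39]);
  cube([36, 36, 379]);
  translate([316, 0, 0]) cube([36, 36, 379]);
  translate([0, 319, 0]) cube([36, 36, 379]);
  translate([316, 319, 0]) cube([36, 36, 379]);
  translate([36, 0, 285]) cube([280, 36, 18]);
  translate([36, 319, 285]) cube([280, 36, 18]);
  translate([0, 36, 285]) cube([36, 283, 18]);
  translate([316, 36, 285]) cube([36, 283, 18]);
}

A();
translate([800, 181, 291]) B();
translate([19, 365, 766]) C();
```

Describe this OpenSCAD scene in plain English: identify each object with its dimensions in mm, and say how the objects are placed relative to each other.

A is a rectangular dining table. The top is 800×771×29 mm with its upper surface at z = 766 mm. It stands on four 76×76 mm square legs, each inset 10 mm from the nearest pair of top edges, running from the floor to the underside of the top. Four apron rails, 76 mm thick and 83 mm tall, run between adjacent legs with their top edges flush with the underside of the top and their outer faces flush with the legs' outer faces.

B is a bench: a 1704×409 mm seat slab, 55 mm thick, top at z = 475 mm, on four 70×70 mm square legs flush with the seat corners and standing on z = 0.

C is a four-legged stool. The seat is 352×355 mm, 39 mm thick, top at z = 418 mm. It stands on four square legs, each 36×36 mm in cross-section, from z = 0 to the seat underside, each flush with a corner of the seat. Four stretchers, 36 mm wide and 18 mm tall, connect adjacent legs with their undersides at z = 285 mm, each running between the inner faces of the legs it joins and aligned with the legs' outer faces on the other axis.

The bench is beside the table with their tops flush at z = 766. The stool is on top of the table.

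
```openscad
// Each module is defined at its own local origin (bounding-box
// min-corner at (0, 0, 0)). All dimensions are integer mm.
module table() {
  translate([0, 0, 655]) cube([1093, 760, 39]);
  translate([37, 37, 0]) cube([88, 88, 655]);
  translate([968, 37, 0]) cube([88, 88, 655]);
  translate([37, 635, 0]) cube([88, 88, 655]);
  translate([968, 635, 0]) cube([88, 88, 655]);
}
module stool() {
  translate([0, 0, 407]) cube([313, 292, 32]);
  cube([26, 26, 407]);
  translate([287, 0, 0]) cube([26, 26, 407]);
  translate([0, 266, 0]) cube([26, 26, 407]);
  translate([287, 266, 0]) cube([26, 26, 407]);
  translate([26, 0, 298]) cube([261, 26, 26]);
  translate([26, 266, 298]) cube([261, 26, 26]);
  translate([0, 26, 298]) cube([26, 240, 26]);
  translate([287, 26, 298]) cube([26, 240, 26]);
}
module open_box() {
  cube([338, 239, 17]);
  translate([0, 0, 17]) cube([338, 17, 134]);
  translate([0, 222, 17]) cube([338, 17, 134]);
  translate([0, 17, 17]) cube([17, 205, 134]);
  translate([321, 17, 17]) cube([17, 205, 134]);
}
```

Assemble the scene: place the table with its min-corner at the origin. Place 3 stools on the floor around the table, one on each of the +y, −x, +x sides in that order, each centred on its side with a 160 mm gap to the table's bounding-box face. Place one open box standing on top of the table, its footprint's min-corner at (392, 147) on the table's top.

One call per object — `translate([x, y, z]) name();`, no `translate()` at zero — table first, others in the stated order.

table();
translate([390, 920, 0]) stool();
translate([-473, 234, 0]) stool();
translate([1253, 234, 0]) stool();
translate([392, 147, 694]) open_box();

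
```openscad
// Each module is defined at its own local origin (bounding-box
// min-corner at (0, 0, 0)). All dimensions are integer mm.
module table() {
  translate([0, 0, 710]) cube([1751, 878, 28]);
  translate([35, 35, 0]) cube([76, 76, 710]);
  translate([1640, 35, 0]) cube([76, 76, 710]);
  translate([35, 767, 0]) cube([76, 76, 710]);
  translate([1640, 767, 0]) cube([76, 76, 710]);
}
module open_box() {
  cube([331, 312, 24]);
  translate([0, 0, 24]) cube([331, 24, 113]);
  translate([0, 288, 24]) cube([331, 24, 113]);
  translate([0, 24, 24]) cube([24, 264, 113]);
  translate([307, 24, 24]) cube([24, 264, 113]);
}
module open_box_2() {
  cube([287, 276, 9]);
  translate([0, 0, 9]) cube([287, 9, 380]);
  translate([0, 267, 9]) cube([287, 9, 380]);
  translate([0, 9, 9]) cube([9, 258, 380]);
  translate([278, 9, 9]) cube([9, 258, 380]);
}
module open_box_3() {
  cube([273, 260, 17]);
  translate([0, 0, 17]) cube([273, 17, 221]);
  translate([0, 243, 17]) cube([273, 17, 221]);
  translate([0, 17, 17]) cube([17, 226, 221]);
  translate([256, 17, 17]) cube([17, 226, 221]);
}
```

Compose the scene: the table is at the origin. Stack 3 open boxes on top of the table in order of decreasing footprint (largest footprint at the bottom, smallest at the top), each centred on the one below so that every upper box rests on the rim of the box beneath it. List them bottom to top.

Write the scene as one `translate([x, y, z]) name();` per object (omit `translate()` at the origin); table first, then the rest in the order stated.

table();
translate([710, 283, 738]) open_box();
translate([732, 301, 875]) open_box_2();
translate([739, 309, 1264]) open_box_3();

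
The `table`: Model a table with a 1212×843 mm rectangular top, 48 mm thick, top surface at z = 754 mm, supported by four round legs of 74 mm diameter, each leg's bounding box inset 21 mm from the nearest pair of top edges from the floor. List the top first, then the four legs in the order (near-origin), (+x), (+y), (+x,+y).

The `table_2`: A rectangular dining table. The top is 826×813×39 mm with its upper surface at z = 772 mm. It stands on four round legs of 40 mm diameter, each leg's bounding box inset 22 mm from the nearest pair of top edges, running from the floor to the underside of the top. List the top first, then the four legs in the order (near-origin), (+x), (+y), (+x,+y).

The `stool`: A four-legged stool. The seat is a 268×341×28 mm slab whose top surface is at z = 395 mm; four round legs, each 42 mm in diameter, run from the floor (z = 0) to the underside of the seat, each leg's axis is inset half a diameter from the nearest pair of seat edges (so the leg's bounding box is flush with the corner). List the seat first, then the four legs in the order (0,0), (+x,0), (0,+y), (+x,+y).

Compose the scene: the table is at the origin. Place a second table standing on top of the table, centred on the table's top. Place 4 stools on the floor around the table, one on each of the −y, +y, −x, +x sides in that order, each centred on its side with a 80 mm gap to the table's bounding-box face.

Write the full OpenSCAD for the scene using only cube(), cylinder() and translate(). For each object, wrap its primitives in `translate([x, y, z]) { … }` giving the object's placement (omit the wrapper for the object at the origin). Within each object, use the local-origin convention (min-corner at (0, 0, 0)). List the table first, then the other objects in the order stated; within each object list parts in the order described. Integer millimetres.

translate([0, 0, 706]) cube([1212, 843, 48]);
translate([58, 58, 0]) cylinder(h = 706, r = 37);
translate([1154, 58, 0]) cylinder(h = 706, r = 37);
translate([58, 785, 0]) cylinder(h = 706, r = 37);
translate([1154, 785, 0]) cylinder(h = 706, r = 37);
translate([193, 15, 754]) {
  translate([0, 0, 733]) cube([826, 813, 39]);
  translate([42, 42, 0]) cylinder(h = 733, r = 20);
  translate([784, 42, 0]) cylinder(h = 733, r = 20);
  translate([42, 771, 0]) cylinder(h = 733, r = 20);
  translate([784, 771, 0]) cylinder(h = 733, r = 20);
}
translate([472, -421, 0]) {
  translate([0, 0, 367]) cube([268, 341, 28]);
  translate([21, 21, 0]) cylinder(h = 367, r = 21);
  translate([247, 21, 0]) cylinder(h = 367, r = 21);
  translate([21, 320, 0]) cylinder(h = 367, r = 21);
  translate([247, 320, 0]) cylinder(h = 367, r = 21);
}
translate([472, 923, 0]) {
  translate([0, 0, 367]) cube([268, 341, 28]);
  translate([21, 21, 0]) cylinder(h = 367, r = 21);
  translate([247, 21, 0]) cylinder(h = 367, r = 21);
  translate([21, 320, 0]) cylinder(h = 367, r = 21);
  translate([247, 320, 0]) cylinder(h = 367, r = 21);
}
translate([-348, 251, 0]) {
  translate([0, 0, 367]) cube([268, 341, 28]);
  translate([21, 21, 0]) cylinder(h = 367, r = 21);
  translate([247, 21, 0]) cylinder(h = 367, r = 21);
  translate([21, 320, 0]) cylinder(h = 367, r = 21);
  translate([247, 320, 0]) cylinder(h = 367, r = 21);
}
translate([1292, 251, 0]) {
  translate([0, 0, 367]) cube([268, 341, 28]);
  translate([21, 21, 0]) cylinder(h = 367, r = 21);
  translate([247, 21, 0]) cylinder(h = 367, r = 21);
  translate([21, 320, 0]) cylinder(h = 367, r = 21);
  translate([247, 320, 0]) cylinder(h = 367, r = 21);
}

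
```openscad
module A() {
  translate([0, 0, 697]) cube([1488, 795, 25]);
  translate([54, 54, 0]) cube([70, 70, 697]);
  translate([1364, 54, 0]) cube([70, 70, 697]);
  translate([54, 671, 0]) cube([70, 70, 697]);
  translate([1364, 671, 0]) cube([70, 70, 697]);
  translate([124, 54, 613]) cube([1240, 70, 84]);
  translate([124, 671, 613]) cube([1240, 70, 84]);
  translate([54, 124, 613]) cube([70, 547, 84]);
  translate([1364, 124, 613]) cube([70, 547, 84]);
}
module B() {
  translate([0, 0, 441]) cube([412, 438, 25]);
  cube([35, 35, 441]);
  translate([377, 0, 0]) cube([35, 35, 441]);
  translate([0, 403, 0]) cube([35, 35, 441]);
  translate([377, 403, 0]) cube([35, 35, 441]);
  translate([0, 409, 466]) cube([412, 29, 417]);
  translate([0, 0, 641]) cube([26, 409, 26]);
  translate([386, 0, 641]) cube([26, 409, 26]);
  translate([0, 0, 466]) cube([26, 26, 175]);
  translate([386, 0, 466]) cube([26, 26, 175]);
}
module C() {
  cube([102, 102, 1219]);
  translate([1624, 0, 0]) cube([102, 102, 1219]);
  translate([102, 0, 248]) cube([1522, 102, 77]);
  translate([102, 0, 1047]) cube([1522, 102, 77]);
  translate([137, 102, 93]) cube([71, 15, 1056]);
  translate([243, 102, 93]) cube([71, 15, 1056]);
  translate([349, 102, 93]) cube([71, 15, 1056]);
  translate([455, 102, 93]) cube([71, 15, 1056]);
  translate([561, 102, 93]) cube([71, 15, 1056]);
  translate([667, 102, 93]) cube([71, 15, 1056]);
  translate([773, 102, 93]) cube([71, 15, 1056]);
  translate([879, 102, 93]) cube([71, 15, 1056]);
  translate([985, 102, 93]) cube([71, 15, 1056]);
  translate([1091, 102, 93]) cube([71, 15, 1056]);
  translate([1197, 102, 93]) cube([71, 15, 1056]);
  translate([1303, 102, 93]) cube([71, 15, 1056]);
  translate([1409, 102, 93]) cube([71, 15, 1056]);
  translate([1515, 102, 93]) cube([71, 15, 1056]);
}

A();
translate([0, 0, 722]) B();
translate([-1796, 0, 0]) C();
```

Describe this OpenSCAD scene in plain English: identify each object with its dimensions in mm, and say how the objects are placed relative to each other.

A is a table with a 1488×795 mm rectangular top, 25 mm thick, top surface at z = 722 mm, supported by four 70×70 mm square legs, each inset 54 mm from the nearest pair of top edges, running from the floor. Four apron rails, 70 mm thick and 84 mm tall, run between adjacent legs with their top edges flush with the underside of the top and their outer faces flush with the legs' outer faces.

B is a chair: 412×438 mm seat, 25 mm thick, top at z = 466 mm, on four 35 mm square corner legs flush with the seat edges. A 29 mm thick backrest slab spans the full seat width, extending 417 mm above the seat top, its back face flush with the seat's +y edge. Two armrests of 26×26 mm section run along each side from the seat's front edge to the front of the backrest, top faces 201 mm above the seat top and outer faces flush with the seat's x-edges; a 26×26 mm post under the front of each armrest stands on the seat at the front corner.

C is a fence section. Two 102×102 mm posts, 1219 mm tall, stand on the floor with a clear span of 1522 mm between their inner faces. Two horizontal rails of 102×77 mm section span the gap between the posts with their undersides at z = 248 mm and z = 1047 mm, flush with the posts' −y face. 14 pickets, each 71 mm wide, 15 mm thick and 1056 mm tall, are fixed to the +y face of the rails with their bottoms at z = 93 mm, evenly spaced across the span with equal gaps (rounded down to the nearest mm) at the −x end and between each pair — any rounding remainder accumulates at the +x end.

The chair is on top of the table. The fence section is on the floor beside the table on its −x side.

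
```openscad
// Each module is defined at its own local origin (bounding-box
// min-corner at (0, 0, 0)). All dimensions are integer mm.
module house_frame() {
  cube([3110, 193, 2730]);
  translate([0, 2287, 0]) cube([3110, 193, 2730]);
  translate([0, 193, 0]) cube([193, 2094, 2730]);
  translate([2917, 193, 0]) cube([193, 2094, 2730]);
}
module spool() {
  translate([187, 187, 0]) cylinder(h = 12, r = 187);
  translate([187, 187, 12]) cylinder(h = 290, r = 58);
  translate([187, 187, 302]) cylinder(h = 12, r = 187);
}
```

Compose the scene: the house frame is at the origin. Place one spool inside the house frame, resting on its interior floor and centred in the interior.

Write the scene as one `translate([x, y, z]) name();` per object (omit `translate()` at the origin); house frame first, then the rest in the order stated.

house_frame();
translate([1368, 1053, 0]) spool();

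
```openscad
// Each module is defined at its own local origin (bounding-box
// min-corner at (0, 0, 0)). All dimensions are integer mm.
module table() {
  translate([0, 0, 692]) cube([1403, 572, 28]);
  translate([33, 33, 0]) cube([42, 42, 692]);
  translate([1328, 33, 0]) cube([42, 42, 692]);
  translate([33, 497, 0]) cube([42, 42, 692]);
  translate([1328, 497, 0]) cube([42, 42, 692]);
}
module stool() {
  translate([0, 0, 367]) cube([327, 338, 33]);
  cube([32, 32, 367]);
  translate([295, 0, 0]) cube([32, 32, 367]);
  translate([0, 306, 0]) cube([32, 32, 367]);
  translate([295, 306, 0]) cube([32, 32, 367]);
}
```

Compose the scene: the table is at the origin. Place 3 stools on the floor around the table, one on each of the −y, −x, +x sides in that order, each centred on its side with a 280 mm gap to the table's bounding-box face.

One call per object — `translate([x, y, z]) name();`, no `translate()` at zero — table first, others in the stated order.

table();
translate([538, -618, 0]) stool();
translate([-607, 117, 0]) stool();
translate([1683, 117, 0]) stool();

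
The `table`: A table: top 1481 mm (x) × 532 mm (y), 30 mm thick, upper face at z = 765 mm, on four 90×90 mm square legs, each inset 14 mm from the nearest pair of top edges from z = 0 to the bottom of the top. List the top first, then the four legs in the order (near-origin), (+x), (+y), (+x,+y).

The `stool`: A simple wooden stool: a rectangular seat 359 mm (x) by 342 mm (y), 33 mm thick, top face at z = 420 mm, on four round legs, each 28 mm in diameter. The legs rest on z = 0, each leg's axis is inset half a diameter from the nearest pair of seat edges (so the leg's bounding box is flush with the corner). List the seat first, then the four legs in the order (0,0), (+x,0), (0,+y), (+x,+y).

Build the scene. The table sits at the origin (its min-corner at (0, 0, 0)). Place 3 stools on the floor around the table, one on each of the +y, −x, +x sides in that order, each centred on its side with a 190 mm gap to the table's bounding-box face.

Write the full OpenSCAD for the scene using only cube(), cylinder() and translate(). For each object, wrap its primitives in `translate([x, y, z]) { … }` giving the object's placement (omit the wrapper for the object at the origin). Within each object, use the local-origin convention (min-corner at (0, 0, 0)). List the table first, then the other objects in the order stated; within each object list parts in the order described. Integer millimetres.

translate([0, 0, 735]) cube([1481, 532, 30]);
translate([14, 14, 0]) cube([90, 90, 735]);
translate([1377, 14, 0]) cube([90, 90, 735]);
translate([14, 428, 0]) cube([90, 90, 735]);
translate([1377, 428, 0]) cube([90, 90, 735]);
translate([561, 722, 0]) {
  translate([0, 0, 387]) cube([359, 342, 33]);
  translate([14, 14, 0]) cylinder(h = 387, r = 14);
  translate([345, 14, 0]) cylinder(h = 387, r = 14);
  translate([14, 328, 0]) cylinder(h = 387, r = 14);
  translate([345, 328, 0]) cylinder(h = 387, r = 14);
}
translate([-549, 95, 0]) {
  translate([0, 0, 387]) cube([359, 342, 33]);
  translate([14, 14, 0]) cylinder(h = 387, r = 14);
  translate([345, 14, 0]) cylinder(h = 387, r = 14);
  translate([14, 328, 0]) cylinder(h = 387, r = 14);
  translate([345, 328, 0]) cylinder(h = 387, r = 14);
}
translate([1671, 95, 0]) {
  translate([0, 0, 387]) cube([359, 342, 33]);
  translate([14, 14, 0]) cylinder(h = 387, r = 14);
  translate([345, 14, 0]) cylinder(h = 387, r = 14);
  translate([14, 328, 0]) cylinder(h = 387, r = 14);
  translate([345, 328, 0]) cylinder(h = 387, r = 14);
}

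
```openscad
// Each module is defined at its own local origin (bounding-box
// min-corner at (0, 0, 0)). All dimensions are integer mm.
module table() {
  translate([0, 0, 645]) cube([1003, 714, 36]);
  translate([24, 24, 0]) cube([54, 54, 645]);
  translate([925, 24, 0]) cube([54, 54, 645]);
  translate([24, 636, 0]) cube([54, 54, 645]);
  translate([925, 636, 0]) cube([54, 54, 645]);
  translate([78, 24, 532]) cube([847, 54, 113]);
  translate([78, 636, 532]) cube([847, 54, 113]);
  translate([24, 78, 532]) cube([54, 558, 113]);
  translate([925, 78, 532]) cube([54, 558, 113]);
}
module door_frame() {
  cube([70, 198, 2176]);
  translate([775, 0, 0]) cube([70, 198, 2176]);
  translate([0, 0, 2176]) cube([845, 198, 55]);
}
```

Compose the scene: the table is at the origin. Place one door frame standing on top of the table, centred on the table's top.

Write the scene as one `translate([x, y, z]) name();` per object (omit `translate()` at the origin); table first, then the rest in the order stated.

table();
translate([79, 258, 681]) door_frame();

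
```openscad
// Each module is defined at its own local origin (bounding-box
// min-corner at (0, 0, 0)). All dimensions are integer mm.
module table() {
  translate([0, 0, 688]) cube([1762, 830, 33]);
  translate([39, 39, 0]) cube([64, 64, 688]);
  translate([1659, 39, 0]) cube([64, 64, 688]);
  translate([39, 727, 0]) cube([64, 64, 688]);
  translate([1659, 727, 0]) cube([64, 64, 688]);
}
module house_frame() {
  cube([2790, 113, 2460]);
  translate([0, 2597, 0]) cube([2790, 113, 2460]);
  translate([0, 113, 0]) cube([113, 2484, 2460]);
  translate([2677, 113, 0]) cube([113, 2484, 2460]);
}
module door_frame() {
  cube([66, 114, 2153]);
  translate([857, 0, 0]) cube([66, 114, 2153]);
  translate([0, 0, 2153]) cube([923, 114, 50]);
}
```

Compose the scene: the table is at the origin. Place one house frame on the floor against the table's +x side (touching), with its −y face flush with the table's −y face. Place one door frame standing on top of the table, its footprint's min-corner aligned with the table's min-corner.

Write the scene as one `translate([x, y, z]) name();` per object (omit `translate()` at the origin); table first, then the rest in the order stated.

table();
translate([1762, 0, 0]) house_frame();
translate([0, 0, 721]) door_frame();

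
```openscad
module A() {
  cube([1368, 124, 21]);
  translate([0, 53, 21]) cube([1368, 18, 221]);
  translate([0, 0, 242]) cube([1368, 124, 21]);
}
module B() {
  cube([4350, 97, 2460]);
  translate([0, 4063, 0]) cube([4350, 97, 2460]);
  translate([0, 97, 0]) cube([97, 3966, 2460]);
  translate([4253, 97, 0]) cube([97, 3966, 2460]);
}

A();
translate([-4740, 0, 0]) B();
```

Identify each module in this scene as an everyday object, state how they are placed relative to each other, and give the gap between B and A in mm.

The house frame's nearest face is 390 mm from the I-beam's −x face.

A is an I-beam. B is a house frame. The house frame is on the floor beside the I-beam on its −x side. The gap between the house frame and the I-beam is 390 mm.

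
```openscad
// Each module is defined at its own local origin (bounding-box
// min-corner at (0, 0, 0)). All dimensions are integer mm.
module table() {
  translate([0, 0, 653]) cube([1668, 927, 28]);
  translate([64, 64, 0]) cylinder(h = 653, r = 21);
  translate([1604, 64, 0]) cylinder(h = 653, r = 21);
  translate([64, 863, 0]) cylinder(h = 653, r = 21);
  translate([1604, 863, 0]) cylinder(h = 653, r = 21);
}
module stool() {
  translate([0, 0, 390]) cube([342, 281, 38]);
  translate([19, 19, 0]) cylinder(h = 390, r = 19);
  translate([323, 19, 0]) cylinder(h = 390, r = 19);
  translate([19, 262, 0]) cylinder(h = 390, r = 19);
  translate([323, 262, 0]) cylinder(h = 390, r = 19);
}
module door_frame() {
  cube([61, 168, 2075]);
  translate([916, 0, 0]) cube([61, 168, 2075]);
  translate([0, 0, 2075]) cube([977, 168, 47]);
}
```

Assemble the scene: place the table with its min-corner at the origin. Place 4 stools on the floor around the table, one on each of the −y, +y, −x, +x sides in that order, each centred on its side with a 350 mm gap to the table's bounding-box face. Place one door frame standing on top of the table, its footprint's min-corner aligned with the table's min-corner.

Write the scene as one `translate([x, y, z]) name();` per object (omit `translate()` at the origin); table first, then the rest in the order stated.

table();
translate([663, -631, 0]) stool();
translate([663, 1277, 0]) stool();
translate([-692, 323, 0]) stool();
translate([2018, 323, 0]) stool();
translate([0, 0, 681]) door_frame();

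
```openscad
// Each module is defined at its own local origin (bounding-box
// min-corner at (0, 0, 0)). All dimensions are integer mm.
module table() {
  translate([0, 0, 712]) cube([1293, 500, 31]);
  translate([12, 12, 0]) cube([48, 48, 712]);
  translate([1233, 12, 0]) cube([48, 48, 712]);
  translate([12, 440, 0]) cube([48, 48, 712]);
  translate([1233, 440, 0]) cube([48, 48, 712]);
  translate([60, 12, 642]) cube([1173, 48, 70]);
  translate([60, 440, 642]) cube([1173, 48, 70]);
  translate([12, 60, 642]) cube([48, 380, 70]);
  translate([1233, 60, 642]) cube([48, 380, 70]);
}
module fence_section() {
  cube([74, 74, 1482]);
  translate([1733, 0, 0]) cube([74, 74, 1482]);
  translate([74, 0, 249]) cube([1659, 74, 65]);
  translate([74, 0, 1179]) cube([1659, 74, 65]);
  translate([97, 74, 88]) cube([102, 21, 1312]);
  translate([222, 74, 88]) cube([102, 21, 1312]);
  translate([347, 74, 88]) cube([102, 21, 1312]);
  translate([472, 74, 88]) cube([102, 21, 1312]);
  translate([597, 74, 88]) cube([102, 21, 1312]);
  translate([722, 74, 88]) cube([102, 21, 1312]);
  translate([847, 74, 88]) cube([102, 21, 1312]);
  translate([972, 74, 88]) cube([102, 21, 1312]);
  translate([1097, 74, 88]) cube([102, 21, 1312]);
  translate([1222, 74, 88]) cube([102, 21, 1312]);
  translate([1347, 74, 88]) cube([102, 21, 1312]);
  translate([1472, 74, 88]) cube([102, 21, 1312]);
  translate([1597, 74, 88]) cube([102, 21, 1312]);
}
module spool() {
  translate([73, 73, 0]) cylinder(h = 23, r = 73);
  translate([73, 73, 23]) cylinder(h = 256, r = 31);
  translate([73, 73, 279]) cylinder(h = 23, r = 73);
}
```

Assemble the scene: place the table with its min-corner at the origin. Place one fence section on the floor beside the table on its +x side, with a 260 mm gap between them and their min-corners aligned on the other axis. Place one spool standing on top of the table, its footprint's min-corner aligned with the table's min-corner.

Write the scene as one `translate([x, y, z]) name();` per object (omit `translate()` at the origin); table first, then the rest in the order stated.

table();
translate([1553, 0, 0]) fence_section();
translate([0, 0, 743]) spool();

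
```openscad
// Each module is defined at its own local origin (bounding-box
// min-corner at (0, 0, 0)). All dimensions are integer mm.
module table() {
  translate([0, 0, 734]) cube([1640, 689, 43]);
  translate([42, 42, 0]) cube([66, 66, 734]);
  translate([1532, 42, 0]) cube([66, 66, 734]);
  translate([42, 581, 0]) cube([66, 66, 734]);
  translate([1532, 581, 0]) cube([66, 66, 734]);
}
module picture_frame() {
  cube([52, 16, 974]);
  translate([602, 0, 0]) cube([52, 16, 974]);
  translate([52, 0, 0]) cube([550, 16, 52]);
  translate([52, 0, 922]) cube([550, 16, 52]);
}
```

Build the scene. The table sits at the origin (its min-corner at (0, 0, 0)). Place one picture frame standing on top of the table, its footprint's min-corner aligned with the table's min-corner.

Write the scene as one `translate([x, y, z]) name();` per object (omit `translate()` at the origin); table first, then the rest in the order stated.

table();
translate([0, 0, 777]) picture_frame();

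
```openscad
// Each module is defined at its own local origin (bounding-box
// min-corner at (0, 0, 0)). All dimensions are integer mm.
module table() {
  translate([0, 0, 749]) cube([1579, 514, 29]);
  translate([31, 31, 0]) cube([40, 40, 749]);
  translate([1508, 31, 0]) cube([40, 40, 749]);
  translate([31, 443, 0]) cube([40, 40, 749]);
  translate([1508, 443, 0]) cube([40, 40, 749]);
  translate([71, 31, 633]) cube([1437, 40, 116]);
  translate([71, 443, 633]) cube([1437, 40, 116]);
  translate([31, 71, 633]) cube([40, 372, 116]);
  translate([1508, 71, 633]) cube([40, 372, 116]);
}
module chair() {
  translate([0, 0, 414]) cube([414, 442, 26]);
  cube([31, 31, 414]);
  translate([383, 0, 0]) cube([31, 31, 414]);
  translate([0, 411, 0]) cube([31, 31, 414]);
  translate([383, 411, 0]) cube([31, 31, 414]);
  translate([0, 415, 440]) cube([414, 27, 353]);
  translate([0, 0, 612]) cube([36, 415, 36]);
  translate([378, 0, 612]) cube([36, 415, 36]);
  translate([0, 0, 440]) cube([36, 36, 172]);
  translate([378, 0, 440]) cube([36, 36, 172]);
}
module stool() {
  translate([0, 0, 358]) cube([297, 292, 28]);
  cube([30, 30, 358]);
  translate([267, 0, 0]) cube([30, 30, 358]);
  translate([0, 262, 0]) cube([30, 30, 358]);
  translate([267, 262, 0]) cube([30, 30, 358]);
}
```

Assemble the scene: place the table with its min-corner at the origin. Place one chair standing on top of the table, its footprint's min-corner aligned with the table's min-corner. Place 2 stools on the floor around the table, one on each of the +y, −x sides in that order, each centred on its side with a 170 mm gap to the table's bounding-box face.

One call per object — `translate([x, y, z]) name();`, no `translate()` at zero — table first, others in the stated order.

table();
translate([0, 0, 778]) chair();
translate([641, 684, 0]) stool();
translate([-467, 111, 0]) stool();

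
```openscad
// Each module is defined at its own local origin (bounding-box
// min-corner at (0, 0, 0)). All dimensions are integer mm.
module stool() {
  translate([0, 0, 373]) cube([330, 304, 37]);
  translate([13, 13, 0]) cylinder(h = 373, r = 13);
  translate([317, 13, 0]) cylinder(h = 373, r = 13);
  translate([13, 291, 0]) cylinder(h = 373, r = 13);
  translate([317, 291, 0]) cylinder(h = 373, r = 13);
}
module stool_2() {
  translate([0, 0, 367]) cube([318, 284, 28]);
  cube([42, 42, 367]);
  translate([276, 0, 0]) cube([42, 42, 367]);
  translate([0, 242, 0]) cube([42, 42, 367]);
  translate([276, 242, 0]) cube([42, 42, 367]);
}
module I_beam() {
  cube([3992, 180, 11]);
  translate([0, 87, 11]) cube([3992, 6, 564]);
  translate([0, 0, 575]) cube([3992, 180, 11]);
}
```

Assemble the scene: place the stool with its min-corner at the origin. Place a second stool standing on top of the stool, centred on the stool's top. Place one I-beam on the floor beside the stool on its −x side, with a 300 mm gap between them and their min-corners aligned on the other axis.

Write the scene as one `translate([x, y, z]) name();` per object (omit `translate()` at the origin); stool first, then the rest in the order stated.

stool();
translate([6, 10, 410]) stool_2();
translate([-4292, 0, 0]) I_beam();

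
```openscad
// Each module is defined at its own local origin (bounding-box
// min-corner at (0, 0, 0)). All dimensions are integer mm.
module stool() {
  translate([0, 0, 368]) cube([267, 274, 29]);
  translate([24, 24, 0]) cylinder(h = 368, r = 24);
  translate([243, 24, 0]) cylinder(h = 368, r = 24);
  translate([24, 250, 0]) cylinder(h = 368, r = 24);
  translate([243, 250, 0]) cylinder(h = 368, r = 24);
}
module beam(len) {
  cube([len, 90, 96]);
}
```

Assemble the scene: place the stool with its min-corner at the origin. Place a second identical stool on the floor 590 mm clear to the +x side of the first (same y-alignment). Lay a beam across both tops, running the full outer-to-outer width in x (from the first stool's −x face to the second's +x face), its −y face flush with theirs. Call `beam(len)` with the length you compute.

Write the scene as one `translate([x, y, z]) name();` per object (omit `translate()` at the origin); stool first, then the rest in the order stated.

stool();
translate([857, 0, 0]) stool();
translate([0, 0, 397]) beam(1124);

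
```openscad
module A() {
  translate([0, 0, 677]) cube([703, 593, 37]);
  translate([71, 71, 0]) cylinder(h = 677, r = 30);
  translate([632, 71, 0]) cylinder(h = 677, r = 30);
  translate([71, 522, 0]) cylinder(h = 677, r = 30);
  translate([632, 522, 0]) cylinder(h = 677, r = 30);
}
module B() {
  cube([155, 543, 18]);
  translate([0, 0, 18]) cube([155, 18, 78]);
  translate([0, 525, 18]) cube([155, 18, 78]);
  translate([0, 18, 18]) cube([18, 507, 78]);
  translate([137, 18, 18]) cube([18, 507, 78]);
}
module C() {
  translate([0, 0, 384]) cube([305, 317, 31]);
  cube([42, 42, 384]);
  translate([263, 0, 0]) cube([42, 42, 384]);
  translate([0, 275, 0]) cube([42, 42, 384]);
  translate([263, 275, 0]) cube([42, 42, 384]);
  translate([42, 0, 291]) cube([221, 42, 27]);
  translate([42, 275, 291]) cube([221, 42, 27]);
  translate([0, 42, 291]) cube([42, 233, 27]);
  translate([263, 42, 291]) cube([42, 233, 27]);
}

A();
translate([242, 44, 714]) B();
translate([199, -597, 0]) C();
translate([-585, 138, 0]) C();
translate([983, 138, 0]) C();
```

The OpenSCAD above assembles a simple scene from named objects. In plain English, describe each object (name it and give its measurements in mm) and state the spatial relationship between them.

A is a table: top 703 mm (x) × 593 mm (y), 37 mm thick, upper face at z = 714 mm, on four round legs of 60 mm diameter, each leg's bounding box inset 41 mm from the nearest pair of top edges, running from z = 0 to the bottom of the top.

B is an open storage box with external size 155×543×96 mm and wall thickness 18 mm (the base is also 18 mm thick). The base covers the whole footprint; the four walls stand on the base, with the y-facing walls full-width and the x-facing walls fitting between their inner faces.

C is a simple wooden stool: a rectangular seat 305 mm (x) by 317 mm (y), 31 mm thick, top face at z = 415 mm, on four square legs, each 42×42 mm in cross-section. The legs rest on z = 0, each flush with a corner of the seat. Four stretchers, 42 mm wide and 27 mm tall, connect adjacent legs with their undersides at z = 291 mm, each running between the inner faces of the legs it joins and aligned with the legs' outer faces on the other axis.

The open box is on top of the table. Three stools sit around the table at the −y, −x, +x sides.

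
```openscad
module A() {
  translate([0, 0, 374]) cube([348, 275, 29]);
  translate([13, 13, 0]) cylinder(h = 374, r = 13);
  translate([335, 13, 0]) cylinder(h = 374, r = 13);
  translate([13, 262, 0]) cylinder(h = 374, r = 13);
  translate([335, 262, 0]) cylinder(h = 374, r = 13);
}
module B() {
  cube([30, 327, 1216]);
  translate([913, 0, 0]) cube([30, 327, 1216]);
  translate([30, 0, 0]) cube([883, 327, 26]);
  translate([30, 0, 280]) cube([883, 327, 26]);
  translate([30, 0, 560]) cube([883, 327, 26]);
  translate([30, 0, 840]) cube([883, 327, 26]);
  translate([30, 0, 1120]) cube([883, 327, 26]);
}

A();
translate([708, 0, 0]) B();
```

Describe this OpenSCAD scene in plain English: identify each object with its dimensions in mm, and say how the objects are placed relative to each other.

A is a four-legged stool. The seat is 348×275 mm, 29 mm thick, top at z = 403 mm. It stands on four round legs, each 26 mm in diameter, from z = 0 to the seat underside, each leg's axis is inset half a diameter from the nearest pair of seat edges (so the leg's bounding box is flush with the corner).

B is an open bookshelf. Two side panels, each 30 mm thick, 327 mm deep and 1216 mm tall, stand 943 mm apart (outside-to-outside). Between them sit 5 shelves, each 26 mm thick and 327 mm deep, spanning the full gap between the sides. The bottom shelf rests on the floor (its underside at z = 0) and the clear gap between one shelf's top and the next shelf's underside is 254 mm.

The bookshelf is on the floor beside the stool on its +x side.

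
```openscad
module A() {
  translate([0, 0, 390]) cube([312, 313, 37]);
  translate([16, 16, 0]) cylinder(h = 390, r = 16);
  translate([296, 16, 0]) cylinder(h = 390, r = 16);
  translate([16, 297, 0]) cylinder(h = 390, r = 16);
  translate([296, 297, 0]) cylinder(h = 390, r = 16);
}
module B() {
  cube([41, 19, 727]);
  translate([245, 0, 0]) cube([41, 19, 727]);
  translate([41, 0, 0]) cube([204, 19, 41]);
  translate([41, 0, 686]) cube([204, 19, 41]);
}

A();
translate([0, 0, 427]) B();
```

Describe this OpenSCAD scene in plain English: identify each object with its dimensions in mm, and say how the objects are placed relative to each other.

A is a simple wooden stool: a rectangular seat 312 mm (x) by 313 mm (y), 37 mm thick, top face at z = 427 mm, on four round legs, each 32 mm in diameter. The legs rest on z = 0, each leg's axis is inset half a diameter from the nearest pair of seat edges (so the leg's bounding box is flush with the corner).

B is a rectangular picture frame lying in the x–z plane (depth along y). The opening is 204 mm wide (x) by 645 mm tall (z), surrounded by a border 41 mm wide on all four sides. The frame is 19 mm deep and is made of two full-height vertical stiles with two horizontal rails fitted between them.

The picture frame is on top of the stool.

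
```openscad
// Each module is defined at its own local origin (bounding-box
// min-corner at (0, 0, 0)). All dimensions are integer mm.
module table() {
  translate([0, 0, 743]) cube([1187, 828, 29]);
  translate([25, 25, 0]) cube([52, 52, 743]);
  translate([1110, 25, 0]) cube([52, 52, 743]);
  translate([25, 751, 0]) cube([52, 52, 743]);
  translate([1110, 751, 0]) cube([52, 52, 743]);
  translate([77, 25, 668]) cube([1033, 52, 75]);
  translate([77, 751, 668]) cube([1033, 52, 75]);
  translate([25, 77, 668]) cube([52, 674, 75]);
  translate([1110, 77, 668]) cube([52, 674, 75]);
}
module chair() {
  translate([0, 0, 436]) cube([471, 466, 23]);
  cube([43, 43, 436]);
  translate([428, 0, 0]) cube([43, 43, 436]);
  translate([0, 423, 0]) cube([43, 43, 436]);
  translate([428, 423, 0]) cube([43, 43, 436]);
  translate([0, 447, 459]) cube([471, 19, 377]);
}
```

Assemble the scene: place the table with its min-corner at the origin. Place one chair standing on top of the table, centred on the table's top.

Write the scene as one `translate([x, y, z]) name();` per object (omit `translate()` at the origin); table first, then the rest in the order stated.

table();
translate([358, 181, 772]) chair();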